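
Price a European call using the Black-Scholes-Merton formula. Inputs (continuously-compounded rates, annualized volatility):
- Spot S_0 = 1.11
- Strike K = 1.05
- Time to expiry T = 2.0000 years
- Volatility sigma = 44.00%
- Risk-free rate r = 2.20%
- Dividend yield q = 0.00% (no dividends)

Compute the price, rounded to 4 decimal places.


d1 = (ln(S/K) + (r - q + 0.5*sigma^2) * T) / (sigma * sqrt(T)) = 0.47114179
d2 = d1 - sigma * sqrt(T) = -0.15111217
exp(-rT) = 0.95695396; exp(-qT) = 1.00000000
C = S_0 * exp(-qT) * N(d1) - K * exp(-rT) * N(d2)
N(d1) = 0.68123026; N(d2) = 0.43994362
C = 1.1100 * 1.00000000 * 0.68123026 - 1.0500 * 0.95695396 * 0.43994362 = 0.3141

Answer: Price = 0.3141


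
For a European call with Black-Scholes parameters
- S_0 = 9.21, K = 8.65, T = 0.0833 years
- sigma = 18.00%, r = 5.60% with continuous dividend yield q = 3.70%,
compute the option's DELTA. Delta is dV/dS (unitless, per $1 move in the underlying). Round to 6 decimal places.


d1 = 1.2639318569; d2 = 1.2119807260
phi(d1) = 0.1794784018; exp(-qT) = 0.9969226448; exp(-rT) = 0.9953460633
N(d1) = 0.8968727568
Delta = exp(-qT) * N(d1) = 0.9969226448 * 0.8968727568 = 0.894113

Answer: Delta = 0.894113


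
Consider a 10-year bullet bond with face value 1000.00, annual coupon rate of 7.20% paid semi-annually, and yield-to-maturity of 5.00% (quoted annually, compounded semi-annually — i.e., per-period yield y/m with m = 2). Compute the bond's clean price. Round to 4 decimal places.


Answer: Price = 1171.4808

Derivation:
Coupon per period c = face * coupon_rate / m = 36.000000
Periods per year m = 2; per-period yield y/m = 0.025000
Number of cashflows N = 20
Cashflows (t years, CF_t, discount factor 1/(1+y/m)^(m*t), PV):
  t = 0.5000: CF_t = 36.000000, DF = 0.975610, PV = 35.121951
  t = 1.0000: CF_t = 36.000000, DF = 0.951814, PV = 34.265318
  t = 1.5000: CF_t = 36.000000, DF = 0.928599, PV = 33.429579
  t = 2.0000: CF_t = 36.000000, DF = 0.905951, PV = 32.614223
  t = 2.5000: CF_t = 36.000000, DF = 0.883854, PV = 31.818754
  t = 3.0000: CF_t = 36.000000, DF = 0.862297, PV = 31.042687
  t = 3.5000: CF_t = 36.000000, DF = 0.841265, PV = 30.285548
  t = 4.0000: CF_t = 36.000000, DF = 0.820747, PV = 29.546877
  t = 4.5000: CF_t = 36.000000, DF = 0.800728, PV = 28.826221
  t = 5.0000: CF_t = 36.000000, DF = 0.781198, PV = 28.123142
  t = 5.5000: CF_t = 36.000000, DF = 0.762145, PV = 27.437212
  t = 6.0000: CF_t = 36.000000, DF = 0.743556, PV = 26.768012
  t = 6.5000: CF_t = 36.000000, DF = 0.725420, PV = 26.115134
  t = 7.0000: CF_t = 36.000000, DF = 0.707727, PV = 25.478179
  t = 7.5000: CF_t = 36.000000, DF = 0.690466, PV = 24.856760
  t = 8.0000: CF_t = 36.000000, DF = 0.673625, PV = 24.250498
  t = 8.5000: CF_t = 36.000000, DF = 0.657195, PV = 23.659022
  t = 9.0000: CF_t = 36.000000, DF = 0.641166, PV = 23.081973
  t = 9.5000: CF_t = 36.000000, DF = 0.625528, PV = 22.518998
  t = 10.0000: CF_t = 1036.000000, DF = 0.610271, PV = 632.240697
Price P = sum_t PV_t = 1171.480785


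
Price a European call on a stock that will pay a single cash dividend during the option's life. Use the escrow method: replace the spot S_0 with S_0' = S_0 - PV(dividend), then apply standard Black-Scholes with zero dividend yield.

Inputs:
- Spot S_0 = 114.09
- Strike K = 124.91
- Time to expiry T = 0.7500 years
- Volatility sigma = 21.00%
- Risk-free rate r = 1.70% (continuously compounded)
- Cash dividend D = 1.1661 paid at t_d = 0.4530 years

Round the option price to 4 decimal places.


Answer: Price = 4.3421

Derivation:
PV(D) = D * exp(-r * t_d) = 1.1661 * 0.99232858 = 1.15715435
S_0' = S_0 - PV(D) = 114.0900 - 1.15715435 = 112.93284565
d1 = (ln(S_0'/K) + (r + sigma^2/2)*T) / (sigma*sqrt(T)) = -0.39321744
d2 = d1 - sigma*sqrt(T) = -0.57508278
exp(-rT) = 0.98733094
N(d1) = 0.34707944; N(d2) = 0.28261766
C = S_0' * N(d1) - K * exp(-rT) * N(d2) = 112.93284565 * 0.34707944 - 124.9100 * 0.98733094 * 0.28261766 = 4.3421


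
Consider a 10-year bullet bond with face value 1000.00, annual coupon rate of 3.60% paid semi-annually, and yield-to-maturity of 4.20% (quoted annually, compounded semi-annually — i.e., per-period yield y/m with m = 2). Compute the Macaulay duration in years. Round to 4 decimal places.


Coupon per period c = face * coupon_rate / m = 18.000000
Periods per year m = 2; per-period yield y/m = 0.021000
Number of cashflows N = 20
Cashflows (t years, CF_t, discount factor 1/(1+y/m)^(m*t), PV):
  t = 0.5000: CF_t = 18.000000, DF = 0.979432, PV = 17.629775
  t = 1.0000: CF_t = 18.000000, DF = 0.959287, PV = 17.267164
  t = 1.5000: CF_t = 18.000000, DF = 0.939556, PV = 16.912012
  t = 2.0000: CF_t = 18.000000, DF = 0.920231, PV = 16.564165
  t = 2.5000: CF_t = 18.000000, DF = 0.901304, PV = 16.223472
  t = 3.0000: CF_t = 18.000000, DF = 0.882766, PV = 15.889786
  t = 3.5000: CF_t = 18.000000, DF = 0.864609, PV = 15.562964
  t = 4.0000: CF_t = 18.000000, DF = 0.846826, PV = 15.242864
  t = 4.5000: CF_t = 18.000000, DF = 0.829408, PV = 14.929347
  t = 5.0000: CF_t = 18.000000, DF = 0.812349, PV = 14.622280
  t = 5.5000: CF_t = 18.000000, DF = 0.795640, PV = 14.321528
  t = 6.0000: CF_t = 18.000000, DF = 0.779276, PV = 14.026961
  t = 6.5000: CF_t = 18.000000, DF = 0.763247, PV = 13.738454
  t = 7.0000: CF_t = 18.000000, DF = 0.747549, PV = 13.455880
  t = 7.5000: CF_t = 18.000000, DF = 0.732173, PV = 13.179119
  t = 8.0000: CF_t = 18.000000, DF = 0.717114, PV = 12.908050
  t = 8.5000: CF_t = 18.000000, DF = 0.702364, PV = 12.642556
  t = 9.0000: CF_t = 18.000000, DF = 0.687918, PV = 12.382523
  t = 9.5000: CF_t = 18.000000, DF = 0.673769, PV = 12.127839
  t = 10.0000: CF_t = 1018.000000, DF = 0.659911, PV = 671.789074
Price P = sum_t PV_t = 951.415812
Macaulay numerator sum_t t * PV_t:
  t * PV_t at t = 0.5000: 8.814887
  t * PV_t at t = 1.0000: 17.267164
  t * PV_t at t = 1.5000: 25.368018
  t * PV_t at t = 2.0000: 33.128329
  t * PV_t at t = 2.5000: 40.558679
  t * PV_t at t = 3.0000: 47.669358
  t * PV_t at t = 3.5000: 54.470374
  t * PV_t at t = 4.0000: 60.971455
  t * PV_t at t = 4.5000: 67.182064
  t * PV_t at t = 5.0000: 73.111398
  t * PV_t at t = 5.5000: 78.768401
  t * PV_t at t = 6.0000: 84.161768
  t * PV_t at t = 6.5000: 89.299950
  t * PV_t at t = 7.0000: 94.191162
  t * PV_t at t = 7.5000: 98.843391
  t * PV_t at t = 8.0000: 103.264398
  t * PV_t at t = 8.5000: 107.461727
  t * PV_t at t = 9.0000: 111.442708
  t * PV_t at t = 9.5000: 115.214466
  t * PV_t at t = 10.0000: 6717.890741
Macaulay duration D = (sum_t t * PV_t) / P = 8029.080440 / 951.415812 = 8.439087

Answer: Macaulay duration = 8.4391 years


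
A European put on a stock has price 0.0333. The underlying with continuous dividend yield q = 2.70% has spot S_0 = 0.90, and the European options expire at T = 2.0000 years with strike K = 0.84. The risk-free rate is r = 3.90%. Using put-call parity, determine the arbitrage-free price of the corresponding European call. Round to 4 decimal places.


Put-call parity: C - P = S_0 * exp(-qT) - K * exp(-rT).
S_0 * exp(-qT) = 0.9000 * 0.94743211 = 0.85268890
K * exp(-rT) = 0.8400 * 0.92496443 = 0.77697012
C = P + S*exp(-qT) - K*exp(-rT)
C = 0.0333 + 0.85268890 - 0.77697012 = 0.1090

Answer: Call price = 0.1090


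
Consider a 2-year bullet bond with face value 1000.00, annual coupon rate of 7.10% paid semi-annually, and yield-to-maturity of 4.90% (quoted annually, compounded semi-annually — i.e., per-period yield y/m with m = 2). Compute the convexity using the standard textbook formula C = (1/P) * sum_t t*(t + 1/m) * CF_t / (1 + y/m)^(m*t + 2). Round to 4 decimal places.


Answer: Convexity = 4.4524

Derivation:
Coupon per period c = face * coupon_rate / m = 35.500000
Periods per year m = 2; per-period yield y/m = 0.024500
Number of cashflows N = 4
Cashflows (t years, CF_t, discount factor 1/(1+y/m)^(m*t), PV):
  t = 0.5000: CF_t = 35.500000, DF = 0.976086, PV = 34.651049
  t = 1.0000: CF_t = 35.500000, DF = 0.952744, PV = 33.822400
  t = 1.5000: CF_t = 35.500000, DF = 0.929960, PV = 33.013568
  t = 2.0000: CF_t = 1035.500000, DF = 0.907721, PV = 939.944589
Price P = sum_t PV_t = 1041.431607
Convexity numerator sum_t t*(t + 1/m) * CF_t / (1+y/m)^(m*t + 2):
  t = 0.5000: term = 16.506784
  t = 1.0000: term = 48.336117
  t = 1.5000: term = 94.360405
  t = 2.0000: term = 4477.631314
Convexity = (1/P) * sum = 4636.834620 / 1041.431607 = 4.452366


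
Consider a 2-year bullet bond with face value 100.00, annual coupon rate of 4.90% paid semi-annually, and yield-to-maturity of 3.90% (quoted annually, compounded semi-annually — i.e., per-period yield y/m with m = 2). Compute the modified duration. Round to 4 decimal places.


Coupon per period c = face * coupon_rate / m = 2.450000
Periods per year m = 2; per-period yield y/m = 0.019500
Number of cashflows N = 4
Cashflows (t years, CF_t, discount factor 1/(1+y/m)^(m*t), PV):
  t = 0.5000: CF_t = 2.450000, DF = 0.980873, PV = 2.403139
  t = 1.0000: CF_t = 2.450000, DF = 0.962112, PV = 2.357174
  t = 1.5000: CF_t = 2.450000, DF = 0.943709, PV = 2.312088
  t = 2.0000: CF_t = 102.450000, DF = 0.925659, PV = 94.833776
Price P = sum_t PV_t = 101.906177
First compute Macaulay numerator sum_t t * PV_t:
  t * PV_t at t = 0.5000: 1.201569
  t * PV_t at t = 1.0000: 2.357174
  t * PV_t at t = 1.5000: 3.468132
  t * PV_t at t = 2.0000: 189.667552
Macaulay duration D = 196.694427 / 101.906177 = 1.930152
Modified duration = D / (1 + y/m) = 1.930152 / (1 + 0.019500) = 1.893234

Answer: Modified duration = 1.8932


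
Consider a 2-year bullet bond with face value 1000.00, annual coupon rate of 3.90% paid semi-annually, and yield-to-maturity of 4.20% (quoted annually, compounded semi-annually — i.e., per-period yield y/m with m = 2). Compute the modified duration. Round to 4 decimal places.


Answer: Modified duration = 1.9032

Derivation:
Coupon per period c = face * coupon_rate / m = 19.500000
Periods per year m = 2; per-period yield y/m = 0.021000
Number of cashflows N = 4
Cashflows (t years, CF_t, discount factor 1/(1+y/m)^(m*t), PV):
  t = 0.5000: CF_t = 19.500000, DF = 0.979432, PV = 19.098923
  t = 1.0000: CF_t = 19.500000, DF = 0.959287, PV = 18.706095
  t = 1.5000: CF_t = 19.500000, DF = 0.939556, PV = 18.321346
  t = 2.0000: CF_t = 1019.500000, DF = 0.920231, PV = 938.175877
Price P = sum_t PV_t = 994.302240
First compute Macaulay numerator sum_t t * PV_t:
  t * PV_t at t = 0.5000: 9.549461
  t * PV_t at t = 1.0000: 18.706095
  t * PV_t at t = 1.5000: 27.482020
  t * PV_t at t = 2.0000: 1876.351753
Macaulay duration D = 1932.089329 / 994.302240 = 1.943161
Modified duration = D / (1 + y/m) = 1.943161 / (1 + 0.021000) = 1.903194


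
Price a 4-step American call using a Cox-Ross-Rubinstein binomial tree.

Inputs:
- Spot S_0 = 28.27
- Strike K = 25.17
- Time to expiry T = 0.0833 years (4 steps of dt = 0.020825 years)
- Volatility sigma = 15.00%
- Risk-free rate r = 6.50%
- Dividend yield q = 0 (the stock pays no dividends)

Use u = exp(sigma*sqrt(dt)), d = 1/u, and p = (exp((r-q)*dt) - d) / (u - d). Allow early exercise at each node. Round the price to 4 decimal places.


Answer: Price = V(0,0) = 3.2359

Derivation:
dt = T/N = 0.020825
u = exp(sigma*sqrt(dt)) = 1.021882; d = 1/u = 0.978586
p = (exp((r-q)*dt) - d) / (u - d) = 0.525874
Discount per step: exp(-r*dt) = 0.998647
Stock lattice S(k, i) with i counting down-moves:
  k=0: S(0,0) = 28.2700
  k=1: S(1,0) = 28.8886; S(1,1) = 27.6646
  k=2: S(2,0) = 29.5208; S(2,1) = 28.2700; S(2,2) = 27.0722
  k=3: S(3,0) = 30.1667; S(3,1) = 28.8886; S(3,2) = 27.6646; S(3,3) = 26.4925
  k=4: S(4,0) = 30.8269; S(4,1) = 29.5208; S(4,2) = 28.2700; S(4,3) = 27.0722; S(4,4) = 25.9252
Terminal payoffs V(N, i) = max(S_T - K, 0):
  V(4,0) = 5.656860; V(4,1) = 4.350761; V(4,2) = 3.100000; V(4,3) = 1.902232; V(4,4) = 0.755213
Backward induction: V(k, i) = exp(-r*dt) * [p * V(k+1, i) + (1-p) * V(k+1, i+1)]; then take max(V_cont, immediate exercise) for American.
  V(3,0) = exp(-r*dt) * [p*5.656860 + (1-p)*4.350761] = 5.030790; exercise = 4.996743; V(3,0) = max -> 5.030790
  V(3,1) = exp(-r*dt) * [p*4.350761 + (1-p)*3.100000] = 3.752660; exercise = 3.718612; V(3,1) = max -> 3.752660
  V(3,2) = exp(-r*dt) * [p*3.100000 + (1-p)*1.902232] = 2.528682; exercise = 2.494635; V(3,2) = max -> 2.528682
  V(3,3) = exp(-r*dt) * [p*1.902232 + (1-p)*0.755213] = 1.356563; exercise = 1.322515; V(3,3) = max -> 1.356563
  V(2,0) = exp(-r*dt) * [p*5.030790 + (1-p)*3.752660] = 4.418810; exercise = 4.350761; V(2,0) = max -> 4.418810
  V(2,1) = exp(-r*dt) * [p*3.752660 + (1-p)*2.528682] = 3.168049; exercise = 3.100000; V(2,1) = max -> 3.168049
  V(2,2) = exp(-r*dt) * [p*2.528682 + (1-p)*1.356563] = 1.970282; exercise = 1.902232; V(2,2) = max -> 1.970282
  V(1,0) = exp(-r*dt) * [p*4.418810 + (1-p)*3.168049] = 3.820617; exercise = 3.718612; V(1,0) = max -> 3.820617
  V(1,1) = exp(-r*dt) * [p*3.168049 + (1-p)*1.970282] = 2.596640; exercise = 2.494635; V(1,1) = max -> 2.596640
  V(0,0) = exp(-r*dt) * [p*3.820617 + (1-p)*2.596640] = 3.235915; exercise = 3.100000; V(0,0) = max -> 3.235915


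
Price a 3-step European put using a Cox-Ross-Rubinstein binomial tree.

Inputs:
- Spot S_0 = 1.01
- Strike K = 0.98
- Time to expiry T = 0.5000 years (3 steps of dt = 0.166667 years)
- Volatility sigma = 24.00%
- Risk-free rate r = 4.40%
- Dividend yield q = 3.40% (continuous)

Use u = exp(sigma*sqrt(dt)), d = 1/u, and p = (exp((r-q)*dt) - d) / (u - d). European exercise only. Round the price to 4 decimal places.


Answer: Price = V(0,0) = 0.0548

Derivation:
dt = T/N = 0.166667
u = exp(sigma*sqrt(dt)) = 1.102940; d = 1/u = 0.906667
p = (exp((r-q)*dt) - d) / (u - d) = 0.484023
Discount per step: exp(-r*dt) = 0.992693
Stock lattice S(k, i) with i counting down-moves:
  k=0: S(0,0) = 1.0100
  k=1: S(1,0) = 1.1140; S(1,1) = 0.9157
  k=2: S(2,0) = 1.2286; S(2,1) = 1.0100; S(2,2) = 0.8303
  k=3: S(3,0) = 1.3551; S(3,1) = 1.1140; S(3,2) = 0.9157; S(3,3) = 0.7528
Terminal payoffs V(N, i) = max(K - S_T, 0):
  V(3,0) = 0.000000; V(3,1) = 0.000000; V(3,2) = 0.064266; V(3,3) = 0.227225
Backward induction: V(k, i) = exp(-r*dt) * [p * V(k+1, i) + (1-p) * V(k+1, i+1)].
  V(2,0) = exp(-r*dt) * [p*0.000000 + (1-p)*0.000000] = 0.000000
  V(2,1) = exp(-r*dt) * [p*0.000000 + (1-p)*0.064266] = 0.032917
  V(2,2) = exp(-r*dt) * [p*0.064266 + (1-p)*0.227225] = 0.147265
  V(1,0) = exp(-r*dt) * [p*0.000000 + (1-p)*0.032917] = 0.016861
  V(1,1) = exp(-r*dt) * [p*0.032917 + (1-p)*0.147265] = 0.091246
  V(0,0) = exp(-r*dt) * [p*0.016861 + (1-p)*0.091246] = 0.054838


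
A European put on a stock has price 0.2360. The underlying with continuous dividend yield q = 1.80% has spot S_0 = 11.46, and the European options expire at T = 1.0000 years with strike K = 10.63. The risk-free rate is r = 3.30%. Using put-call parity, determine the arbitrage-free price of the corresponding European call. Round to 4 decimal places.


Put-call parity: C - P = S_0 * exp(-qT) - K * exp(-rT).
S_0 * exp(-qT) = 11.4600 * 0.98216103 = 11.25556543
K * exp(-rT) = 10.6300 * 0.96753856 = 10.28493489
C = P + S*exp(-qT) - K*exp(-rT)
C = 0.2360 + 11.25556543 - 10.28493489 = 1.2066

Answer: Call price = 1.2066


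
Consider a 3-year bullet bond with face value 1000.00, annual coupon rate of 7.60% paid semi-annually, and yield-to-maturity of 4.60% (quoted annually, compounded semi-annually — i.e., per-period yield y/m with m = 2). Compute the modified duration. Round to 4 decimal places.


Coupon per period c = face * coupon_rate / m = 38.000000
Periods per year m = 2; per-period yield y/m = 0.023000
Number of cashflows N = 6
Cashflows (t years, CF_t, discount factor 1/(1+y/m)^(m*t), PV):
  t = 0.5000: CF_t = 38.000000, DF = 0.977517, PV = 37.145650
  t = 1.0000: CF_t = 38.000000, DF = 0.955540, PV = 36.310508
  t = 1.5000: CF_t = 38.000000, DF = 0.934056, PV = 35.494143
  t = 2.0000: CF_t = 38.000000, DF = 0.913056, PV = 34.696132
  t = 2.5000: CF_t = 38.000000, DF = 0.892528, PV = 33.916063
  t = 3.0000: CF_t = 1038.000000, DF = 0.872461, PV = 905.614883
Price P = sum_t PV_t = 1083.177379
First compute Macaulay numerator sum_t t * PV_t:
  t * PV_t at t = 0.5000: 18.572825
  t * PV_t at t = 1.0000: 36.310508
  t * PV_t at t = 1.5000: 53.241215
  t * PV_t at t = 2.0000: 69.392264
  t * PV_t at t = 2.5000: 84.790156
  t * PV_t at t = 3.0000: 2716.844650
Macaulay duration D = 2979.151618 / 1083.177379 = 2.750382
Modified duration = D / (1 + y/m) = 2.750382 / (1 + 0.023000) = 2.688546

Answer: Modified duration = 2.6885


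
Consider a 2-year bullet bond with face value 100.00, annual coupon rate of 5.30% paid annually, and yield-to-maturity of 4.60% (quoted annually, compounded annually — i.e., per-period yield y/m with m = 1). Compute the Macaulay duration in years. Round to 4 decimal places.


Answer: Macaulay duration = 1.9500 years

Derivation:
Coupon per period c = face * coupon_rate / m = 5.300000
Periods per year m = 1; per-period yield y/m = 0.046000
Number of cashflows N = 2
Cashflows (t years, CF_t, discount factor 1/(1+y/m)^(m*t), PV):
  t = 1.0000: CF_t = 5.300000, DF = 0.956023, PV = 5.066922
  t = 2.0000: CF_t = 105.300000, DF = 0.913980, PV = 96.242080
Price P = sum_t PV_t = 101.309002
Macaulay numerator sum_t t * PV_t:
  t * PV_t at t = 1.0000: 5.066922
  t * PV_t at t = 2.0000: 192.484161
Macaulay duration D = (sum_t t * PV_t) / P = 197.551082 / 101.309002 = 1.949985


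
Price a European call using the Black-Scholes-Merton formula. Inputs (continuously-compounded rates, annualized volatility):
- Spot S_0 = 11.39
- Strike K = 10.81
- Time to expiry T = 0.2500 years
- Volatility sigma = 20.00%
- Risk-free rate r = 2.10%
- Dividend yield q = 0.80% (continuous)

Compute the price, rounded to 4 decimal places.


d1 = (ln(S/K) + (r - q + 0.5*sigma^2) * T) / (sigma * sqrt(T)) = 0.60514146
d2 = d1 - sigma * sqrt(T) = 0.50514146
exp(-rT) = 0.99476376; exp(-qT) = 0.99800200
C = S_0 * exp(-qT) * N(d1) - K * exp(-rT) * N(d2)
N(d1) = 0.72745750; N(d2) = 0.69327026
C = 11.3900 * 0.99800200 * 0.72745750 - 10.8100 * 0.99476376 * 0.69327026 = 0.8142

Answer: Price = 0.8142


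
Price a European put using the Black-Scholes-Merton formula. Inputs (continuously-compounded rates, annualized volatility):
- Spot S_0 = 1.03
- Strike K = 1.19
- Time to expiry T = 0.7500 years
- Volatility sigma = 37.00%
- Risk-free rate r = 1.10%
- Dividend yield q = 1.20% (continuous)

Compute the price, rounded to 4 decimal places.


Answer: Price = 0.2338

Derivation:
d1 = (ln(S/K) + (r - q + 0.5*sigma^2) * T) / (sigma * sqrt(T)) = -0.29275405
d2 = d1 - sigma * sqrt(T) = -0.61318345
exp(-rT) = 0.99178394; exp(-qT) = 0.99104038
P = K * exp(-rT) * N(-d2) - S_0 * exp(-qT) * N(-d1)
N(-d1) = 0.61514492; N(-d2) = 0.73012248
P = 1.1900 * 0.99178394 * 0.73012248 - 1.0300 * 0.99104038 * 0.61514492 = 0.2338


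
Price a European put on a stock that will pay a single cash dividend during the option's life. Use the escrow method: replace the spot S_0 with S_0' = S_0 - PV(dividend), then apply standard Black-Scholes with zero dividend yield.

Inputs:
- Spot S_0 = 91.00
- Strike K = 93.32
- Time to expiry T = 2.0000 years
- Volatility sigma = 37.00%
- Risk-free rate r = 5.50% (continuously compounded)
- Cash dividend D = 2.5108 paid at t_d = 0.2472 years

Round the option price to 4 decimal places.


PV(D) = D * exp(-r * t_d) = 2.5108 * 0.98649601 = 2.47689418
S_0' = S_0 - PV(D) = 91.0000 - 2.47689418 = 88.52310582
d1 = (ln(S_0'/K) + (r + sigma^2/2)*T) / (sigma*sqrt(T)) = 0.37100011
d2 = d1 - sigma*sqrt(T) = -0.15225891
exp(-rT) = 0.89583414
N(-d1) = 0.35531872; N(-d2) = 0.56050863
P = K * exp(-rT) * N(-d2) - S_0' * N(-d1) = 93.3200 * 0.89583414 * 0.56050863 - 88.52310582 * 0.35531872 = 15.4042

Answer: Price = 15.4042


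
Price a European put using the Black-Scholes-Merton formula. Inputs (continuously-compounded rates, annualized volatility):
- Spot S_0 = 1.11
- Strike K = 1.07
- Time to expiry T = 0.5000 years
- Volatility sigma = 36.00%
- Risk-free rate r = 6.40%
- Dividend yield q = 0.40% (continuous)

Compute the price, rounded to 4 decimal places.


d1 = (ln(S/K) + (r - q + 0.5*sigma^2) * T) / (sigma * sqrt(T)) = 0.38930694
d2 = d1 - sigma * sqrt(T) = 0.13474850
exp(-rT) = 0.96850658; exp(-qT) = 0.99800200
P = K * exp(-rT) * N(-d2) - S_0 * exp(-qT) * N(-d1)
N(-d1) = 0.34852455; N(-d2) = 0.44640536
P = 1.0700 * 0.96850658 * 0.44640536 - 1.1100 * 0.99800200 * 0.34852455 = 0.0765

Answer: Price = 0.0765


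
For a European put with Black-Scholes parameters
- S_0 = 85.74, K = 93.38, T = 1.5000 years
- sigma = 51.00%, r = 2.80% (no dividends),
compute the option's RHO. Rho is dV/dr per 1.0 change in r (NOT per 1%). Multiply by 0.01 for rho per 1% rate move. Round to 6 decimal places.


Answer: Rho = -87.121765

Derivation:
d1 = 0.2428953599; d2 = -0.3817245245
phi(d1) = 0.3873457356; exp(-qT) = 1.0000000000; exp(-rT) = 0.9588697806
N(-d2) = 0.6486671464
Rho = -K*T*exp(-rT)*N(-d2) = -93.3800 * 1.5000 * 0.9588697806 * 0.6486671464 = -87.121765


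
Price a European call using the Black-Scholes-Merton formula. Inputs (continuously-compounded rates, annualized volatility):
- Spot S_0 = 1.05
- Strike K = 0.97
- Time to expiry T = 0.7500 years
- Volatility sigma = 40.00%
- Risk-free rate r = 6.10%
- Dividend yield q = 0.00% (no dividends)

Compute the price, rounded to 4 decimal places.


d1 = (ln(S/K) + (r - q + 0.5*sigma^2) * T) / (sigma * sqrt(T)) = 0.53404719
d2 = d1 - sigma * sqrt(T) = 0.18763702
exp(-rT) = 0.95528075; exp(-qT) = 1.00000000
C = S_0 * exp(-qT) * N(d1) - K * exp(-rT) * N(d2)
N(d1) = 0.70334556; N(d2) = 0.57441940
C = 1.0500 * 1.00000000 * 0.70334556 - 0.9700 * 0.95528075 * 0.57441940 = 0.2062

Answer: Price = 0.2062


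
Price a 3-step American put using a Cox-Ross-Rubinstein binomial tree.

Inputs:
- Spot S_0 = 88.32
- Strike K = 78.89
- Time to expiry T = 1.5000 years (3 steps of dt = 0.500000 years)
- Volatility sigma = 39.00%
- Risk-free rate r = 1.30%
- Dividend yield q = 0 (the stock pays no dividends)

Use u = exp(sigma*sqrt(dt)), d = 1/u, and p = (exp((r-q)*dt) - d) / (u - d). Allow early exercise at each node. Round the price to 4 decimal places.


dt = T/N = 0.500000
u = exp(sigma*sqrt(dt)) = 1.317547; d = 1/u = 0.758986
p = (exp((r-q)*dt) - d) / (u - d) = 0.443166
Discount per step: exp(-r*dt) = 0.993521
Stock lattice S(k, i) with i counting down-moves:
  k=0: S(0,0) = 88.3200
  k=1: S(1,0) = 116.3657; S(1,1) = 67.0337
  k=2: S(2,0) = 153.3173; S(2,1) = 88.3200; S(2,2) = 50.8776
  k=3: S(3,0) = 202.0028; S(3,1) = 116.3657; S(3,2) = 67.0337; S(3,3) = 38.6154
Terminal payoffs V(N, i) = max(K - S_T, 0):
  V(3,0) = 0.000000; V(3,1) = 0.000000; V(3,2) = 11.856336; V(3,3) = 40.274581
Backward induction: V(k, i) = exp(-r*dt) * [p * V(k+1, i) + (1-p) * V(k+1, i+1)]; then take max(V_cont, immediate exercise) for American.
  V(2,0) = exp(-r*dt) * [p*0.000000 + (1-p)*0.000000] = 0.000000; exercise = 0.000000; V(2,0) = max -> 0.000000
  V(2,1) = exp(-r*dt) * [p*0.000000 + (1-p)*11.856336] = 6.559241; exercise = 0.000000; V(2,1) = max -> 6.559241
  V(2,2) = exp(-r*dt) * [p*11.856336 + (1-p)*40.274581] = 27.501250; exercise = 28.012372; V(2,2) = max -> 28.012372
  V(1,0) = exp(-r*dt) * [p*0.000000 + (1-p)*6.559241] = 3.628747; exercise = 0.000000; V(1,0) = max -> 3.628747
  V(1,1) = exp(-r*dt) * [p*6.559241 + (1-p)*28.012372] = 18.385188; exercise = 11.856336; V(1,1) = max -> 18.385188
  V(0,0) = exp(-r*dt) * [p*3.628747 + (1-p)*18.385188] = 11.768893; exercise = 0.000000; V(0,0) = max -> 11.768893

Answer: Price = V(0,0) = 11.7689


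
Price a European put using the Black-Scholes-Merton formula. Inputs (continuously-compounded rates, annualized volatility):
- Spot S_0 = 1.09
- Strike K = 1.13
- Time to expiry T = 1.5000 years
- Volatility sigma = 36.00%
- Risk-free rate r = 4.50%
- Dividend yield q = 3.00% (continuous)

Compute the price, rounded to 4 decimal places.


d1 = (ln(S/K) + (r - q + 0.5*sigma^2) * T) / (sigma * sqrt(T)) = 0.18974488
d2 = d1 - sigma * sqrt(T) = -0.25116328
exp(-rT) = 0.93472772; exp(-qT) = 0.95599748
P = K * exp(-rT) * N(-d2) - S_0 * exp(-qT) * N(-d1)
N(-d1) = 0.42475453; N(-d2) = 0.59915606
P = 1.1300 * 0.93472772 * 0.59915606 - 1.0900 * 0.95599748 * 0.42475453 = 0.1902

Answer: Price = 0.1902


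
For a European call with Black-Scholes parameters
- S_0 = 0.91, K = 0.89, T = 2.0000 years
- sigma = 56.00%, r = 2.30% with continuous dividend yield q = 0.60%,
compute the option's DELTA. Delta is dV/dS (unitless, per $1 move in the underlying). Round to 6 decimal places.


d1 = 0.4669722283; d2 = -0.3249873666
phi(d1) = 0.3577323978; exp(-qT) = 0.9880717129; exp(-rT) = 0.9550419622
N(d1) = 0.6797401262
Delta = exp(-qT) * N(d1) = 0.9880717129 * 0.6797401262 = 0.671632

Answer: Delta = 0.671632


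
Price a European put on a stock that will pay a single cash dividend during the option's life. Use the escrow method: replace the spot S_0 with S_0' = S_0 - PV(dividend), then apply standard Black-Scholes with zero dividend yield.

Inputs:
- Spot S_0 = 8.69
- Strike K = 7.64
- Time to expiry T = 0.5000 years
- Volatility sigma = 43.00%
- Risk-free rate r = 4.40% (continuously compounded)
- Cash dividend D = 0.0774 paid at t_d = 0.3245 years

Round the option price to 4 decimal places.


PV(D) = D * exp(-r * t_d) = 0.0774 * 0.98582345 = 0.07630273
S_0' = S_0 - PV(D) = 8.6900 - 0.07630273 = 8.61369727
d1 = (ln(S_0'/K) + (r + sigma^2/2)*T) / (sigma*sqrt(T)) = 0.61890274
d2 = d1 - sigma*sqrt(T) = 0.31484682
exp(-rT) = 0.97824024
N(-d1) = 0.26799022; N(-d2) = 0.37643898
P = K * exp(-rT) * N(-d2) - S_0' * N(-d1) = 7.6400 * 0.97824024 * 0.37643898 - 8.61369727 * 0.26799022 = 0.5050

Answer: Price = 0.5050


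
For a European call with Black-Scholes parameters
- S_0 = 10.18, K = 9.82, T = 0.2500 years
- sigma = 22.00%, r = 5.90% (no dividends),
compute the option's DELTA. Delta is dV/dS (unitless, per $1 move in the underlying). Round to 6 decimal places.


Answer: Delta = 0.697212

Derivation:
d1 = 0.5163989887; d2 = 0.4063989887
phi(d1) = 0.3491434216; exp(-qT) = 1.0000000000; exp(-rT) = 0.9853582484
N(d1) = 0.6972121140
Delta = exp(-qT) * N(d1) = 1.0000000000 * 0.6972121140 = 0.697212


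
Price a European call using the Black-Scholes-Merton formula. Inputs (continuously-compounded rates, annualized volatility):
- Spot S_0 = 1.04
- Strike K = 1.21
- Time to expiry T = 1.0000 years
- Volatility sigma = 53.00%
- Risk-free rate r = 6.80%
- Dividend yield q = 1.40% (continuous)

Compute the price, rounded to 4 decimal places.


d1 = (ln(S/K) + (r - q + 0.5*sigma^2) * T) / (sigma * sqrt(T)) = 0.08122708
d2 = d1 - sigma * sqrt(T) = -0.44877292
exp(-rT) = 0.93426047; exp(-qT) = 0.98609754
C = S_0 * exp(-qT) * N(d1) - K * exp(-rT) * N(d2)
N(d1) = 0.53236932; N(d2) = 0.32679774
C = 1.0400 * 0.98609754 * 0.53236932 - 1.2100 * 0.93426047 * 0.32679774 = 0.1765

Answer: Price = 0.1765


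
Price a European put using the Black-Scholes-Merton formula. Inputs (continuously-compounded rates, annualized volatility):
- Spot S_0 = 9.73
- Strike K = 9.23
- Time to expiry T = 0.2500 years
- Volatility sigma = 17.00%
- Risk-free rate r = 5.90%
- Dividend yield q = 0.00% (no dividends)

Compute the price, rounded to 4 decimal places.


d1 = (ln(S/K) + (r - q + 0.5*sigma^2) * T) / (sigma * sqrt(T)) = 0.83667468
d2 = d1 - sigma * sqrt(T) = 0.75167468
exp(-rT) = 0.98535825; exp(-qT) = 1.00000000
P = K * exp(-rT) * N(-d2) - S_0 * exp(-qT) * N(-d1)
N(-d1) = 0.20138773; N(-d2) = 0.22612336
P = 9.2300 * 0.98535825 * 0.22612336 - 9.7300 * 1.00000000 * 0.20138773 = 0.0971

Answer: Price = 0.0971


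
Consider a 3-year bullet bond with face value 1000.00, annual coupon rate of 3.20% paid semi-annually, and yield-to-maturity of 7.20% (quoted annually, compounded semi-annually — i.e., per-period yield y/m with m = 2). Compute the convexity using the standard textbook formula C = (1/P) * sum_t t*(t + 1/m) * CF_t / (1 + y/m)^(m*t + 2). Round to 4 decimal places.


Answer: Convexity = 9.2480

Derivation:
Coupon per period c = face * coupon_rate / m = 16.000000
Periods per year m = 2; per-period yield y/m = 0.036000
Number of cashflows N = 6
Cashflows (t years, CF_t, discount factor 1/(1+y/m)^(m*t), PV):
  t = 0.5000: CF_t = 16.000000, DF = 0.965251, PV = 15.444015
  t = 1.0000: CF_t = 16.000000, DF = 0.931709, PV = 14.907351
  t = 1.5000: CF_t = 16.000000, DF = 0.899333, PV = 14.389335
  t = 2.0000: CF_t = 16.000000, DF = 0.868082, PV = 13.889319
  t = 2.5000: CF_t = 16.000000, DF = 0.837917, PV = 13.406679
  t = 3.0000: CF_t = 1016.000000, DF = 0.808801, PV = 821.741415
Price P = sum_t PV_t = 893.778114
Convexity numerator sum_t t*(t + 1/m) * CF_t / (1+y/m)^(m*t + 2):
  t = 0.5000: term = 7.194667
  t = 1.0000: term = 20.833979
  t = 1.5000: term = 40.220036
  t = 2.0000: term = 64.704048
  t = 2.5000: term = 93.683468
  t = 3.0000: term = 8039.054330
Convexity = (1/P) * sum = 8265.690529 / 893.778114 = 9.248034


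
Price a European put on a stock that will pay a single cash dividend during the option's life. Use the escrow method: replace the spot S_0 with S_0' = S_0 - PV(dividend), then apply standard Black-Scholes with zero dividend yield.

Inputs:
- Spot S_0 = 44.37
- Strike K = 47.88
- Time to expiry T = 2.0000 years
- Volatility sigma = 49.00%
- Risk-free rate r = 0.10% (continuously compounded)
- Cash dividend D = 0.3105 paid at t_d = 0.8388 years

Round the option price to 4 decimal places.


PV(D) = D * exp(-r * t_d) = 0.3105 * 0.99916155 = 0.31023966
S_0' = S_0 - PV(D) = 44.3700 - 0.31023966 = 44.05976034
d1 = (ln(S_0'/K) + (r + sigma^2/2)*T) / (sigma*sqrt(T)) = 0.22937537
d2 = d1 - sigma*sqrt(T) = -0.46358928
exp(-rT) = 0.99800200
N(-d1) = 0.40928859; N(-d2) = 0.67852898
P = K * exp(-rT) * N(-d2) - S_0' * N(-d1) = 47.8800 * 0.99800200 * 0.67852898 - 44.05976034 * 0.40928859 = 14.3899

Answer: Price = 14.3899


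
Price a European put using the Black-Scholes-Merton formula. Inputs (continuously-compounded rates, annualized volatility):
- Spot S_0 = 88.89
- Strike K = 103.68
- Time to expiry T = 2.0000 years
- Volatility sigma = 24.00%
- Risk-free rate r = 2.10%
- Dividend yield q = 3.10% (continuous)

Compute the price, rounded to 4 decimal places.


d1 = (ln(S/K) + (r - q + 0.5*sigma^2) * T) / (sigma * sqrt(T)) = -0.34268039
d2 = d1 - sigma * sqrt(T) = -0.68209165
exp(-rT) = 0.95886978; exp(-qT) = 0.93988289
P = K * exp(-rT) * N(-d2) - S_0 * exp(-qT) * N(-d1)
N(-d1) = 0.63408054; N(-d2) = 0.75240950
P = 103.6800 * 0.95886978 * 0.75240950 - 88.8900 * 0.93988289 * 0.63408054 = 21.8262

Answer: Price = 21.8262


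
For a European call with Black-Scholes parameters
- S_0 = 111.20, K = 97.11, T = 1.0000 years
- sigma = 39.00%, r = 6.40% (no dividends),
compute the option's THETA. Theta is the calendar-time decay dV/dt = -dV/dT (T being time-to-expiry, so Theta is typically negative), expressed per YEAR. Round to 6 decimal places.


d1 = 0.7065026287; d2 = 0.3165026287
phi(d1) = 0.3108292617; exp(-qT) = 1.0000000000; exp(-rT) = 0.9380049995
Theta = -S*exp(-qT)*phi(d1)*sigma/(2*sqrt(T)) - r*K*exp(-rT)*N(d2) + q*S*exp(-qT)*N(d1)
N(d1) = 0.7600621907; N(d2) = 0.6241894849; sqrt(T) = 1.0000000000
Term 1 = -111.2000 * 1.0000000000 * 0.3108292617 * 0.3900 / (2 * 1.0000000000) = -6.7400217107
Term 2 = -0.0640 * 97.1100 * 0.9380049995 * 0.6241894849 = -3.6388615289
Term 3 = 0 (no dividend yield, q = 0)
Theta = -6.7400217107 + (-3.6388615289) + (0.0000000000) = -10.378883

Answer: Theta = -10.378883


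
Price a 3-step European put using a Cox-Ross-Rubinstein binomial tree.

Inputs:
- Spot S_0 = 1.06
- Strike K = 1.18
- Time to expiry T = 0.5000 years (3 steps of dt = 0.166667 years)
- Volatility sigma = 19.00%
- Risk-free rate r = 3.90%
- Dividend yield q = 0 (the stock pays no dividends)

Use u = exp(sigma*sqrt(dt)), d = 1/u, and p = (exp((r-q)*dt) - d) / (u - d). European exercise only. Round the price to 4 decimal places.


dt = T/N = 0.166667
u = exp(sigma*sqrt(dt)) = 1.080655; d = 1/u = 0.925365
p = (exp((r-q)*dt) - d) / (u - d) = 0.522611
Discount per step: exp(-r*dt) = 0.993521
Stock lattice S(k, i) with i counting down-moves:
  k=0: S(0,0) = 1.0600
  k=1: S(1,0) = 1.1455; S(1,1) = 0.9809
  k=2: S(2,0) = 1.2379; S(2,1) = 1.0600; S(2,2) = 0.9077
  k=3: S(3,0) = 1.3377; S(3,1) = 1.1455; S(3,2) = 0.9809; S(3,3) = 0.8399
Terminal payoffs V(N, i) = max(K - S_T, 0):
  V(3,0) = 0.000000; V(3,1) = 0.034506; V(3,2) = 0.199113; V(3,3) = 0.340067
Backward induction: V(k, i) = exp(-r*dt) * [p * V(k+1, i) + (1-p) * V(k+1, i+1)].
  V(2,0) = exp(-r*dt) * [p*0.000000 + (1-p)*0.034506] = 0.016366
  V(2,1) = exp(-r*dt) * [p*0.034506 + (1-p)*0.199113] = 0.112355
  V(2,2) = exp(-r*dt) * [p*0.199113 + (1-p)*0.340067] = 0.264677
  V(1,0) = exp(-r*dt) * [p*0.016366 + (1-p)*0.112355] = 0.061787
  V(1,1) = exp(-r*dt) * [p*0.112355 + (1-p)*0.264677] = 0.183873
  V(0,0) = exp(-r*dt) * [p*0.061787 + (1-p)*0.183873] = 0.119291

Answer: Price = V(0,0) = 0.1193


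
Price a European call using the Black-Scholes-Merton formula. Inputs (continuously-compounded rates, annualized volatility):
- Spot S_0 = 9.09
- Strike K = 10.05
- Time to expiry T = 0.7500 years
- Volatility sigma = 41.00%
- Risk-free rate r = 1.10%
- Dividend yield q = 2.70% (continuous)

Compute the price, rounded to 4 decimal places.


Answer: Price = 0.8653

Derivation:
d1 = (ln(S/K) + (r - q + 0.5*sigma^2) * T) / (sigma * sqrt(T)) = -0.13901532
d2 = d1 - sigma * sqrt(T) = -0.49408573
exp(-rT) = 0.99178394; exp(-qT) = 0.97995365
C = S_0 * exp(-qT) * N(d1) - K * exp(-rT) * N(d2)
N(d1) = 0.44471902; N(d2) = 0.31062282
C = 9.0900 * 0.97995365 * 0.44471902 - 10.0500 * 0.99178394 * 0.31062282 = 0.8653


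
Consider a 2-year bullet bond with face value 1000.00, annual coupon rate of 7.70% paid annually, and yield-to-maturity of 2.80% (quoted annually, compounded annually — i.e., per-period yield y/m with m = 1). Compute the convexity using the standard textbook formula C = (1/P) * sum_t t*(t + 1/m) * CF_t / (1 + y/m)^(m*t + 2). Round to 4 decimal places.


Coupon per period c = face * coupon_rate / m = 77.000000
Periods per year m = 1; per-period yield y/m = 0.028000
Number of cashflows N = 2
Cashflows (t years, CF_t, discount factor 1/(1+y/m)^(m*t), PV):
  t = 1.0000: CF_t = 77.000000, DF = 0.972763, PV = 74.902724
  t = 2.0000: CF_t = 1077.000000, DF = 0.946267, PV = 1019.129737
Price P = sum_t PV_t = 1094.032461
Convexity numerator sum_t t*(t + 1/m) * CF_t / (1+y/m)^(m*t + 2):
  t = 1.0000: term = 141.755976
  t = 2.0000: term = 5786.214044
Convexity = (1/P) * sum = 5927.970020 / 1094.032461 = 5.418459

Answer: Convexity = 5.4185


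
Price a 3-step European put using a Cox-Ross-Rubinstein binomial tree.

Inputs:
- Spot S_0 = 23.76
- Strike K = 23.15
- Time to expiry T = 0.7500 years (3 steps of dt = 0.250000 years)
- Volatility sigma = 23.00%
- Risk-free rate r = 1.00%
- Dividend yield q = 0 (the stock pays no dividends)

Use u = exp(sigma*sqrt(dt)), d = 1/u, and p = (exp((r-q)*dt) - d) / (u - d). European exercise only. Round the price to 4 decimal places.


Answer: Price = V(0,0) = 1.6304

Derivation:
dt = T/N = 0.250000
u = exp(sigma*sqrt(dt)) = 1.121873; d = 1/u = 0.891366
p = (exp((r-q)*dt) - d) / (u - d) = 0.482141
Discount per step: exp(-r*dt) = 0.997503
Stock lattice S(k, i) with i counting down-moves:
  k=0: S(0,0) = 23.7600
  k=1: S(1,0) = 26.6557; S(1,1) = 21.1789
  k=2: S(2,0) = 29.9043; S(2,1) = 23.7600; S(2,2) = 18.8781
  k=3: S(3,0) = 33.5489; S(3,1) = 26.6557; S(3,2) = 21.1789; S(3,3) = 16.8273
Terminal payoffs V(N, i) = max(K - S_T, 0):
  V(3,0) = 0.000000; V(3,1) = 0.000000; V(3,2) = 1.971140; V(3,3) = 6.322684
Backward induction: V(k, i) = exp(-r*dt) * [p * V(k+1, i) + (1-p) * V(k+1, i+1)].
  V(2,0) = exp(-r*dt) * [p*0.000000 + (1-p)*0.000000] = 0.000000
  V(2,1) = exp(-r*dt) * [p*0.000000 + (1-p)*1.971140] = 1.018224
  V(2,2) = exp(-r*dt) * [p*1.971140 + (1-p)*6.322684] = 4.214079
  V(1,0) = exp(-r*dt) * [p*0.000000 + (1-p)*1.018224] = 0.525980
  V(1,1) = exp(-r*dt) * [p*1.018224 + (1-p)*4.214079] = 2.666552
  V(0,0) = exp(-r*dt) * [p*0.525980 + (1-p)*2.666552] = 1.630414


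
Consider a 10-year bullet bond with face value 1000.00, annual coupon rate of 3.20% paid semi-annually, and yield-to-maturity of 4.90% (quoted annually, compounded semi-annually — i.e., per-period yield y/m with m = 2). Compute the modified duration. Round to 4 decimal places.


Answer: Modified duration = 8.3074

Derivation:
Coupon per period c = face * coupon_rate / m = 16.000000
Periods per year m = 2; per-period yield y/m = 0.024500
Number of cashflows N = 20
Cashflows (t years, CF_t, discount factor 1/(1+y/m)^(m*t), PV):
  t = 0.5000: CF_t = 16.000000, DF = 0.976086, PV = 15.617374
  t = 1.0000: CF_t = 16.000000, DF = 0.952744, PV = 15.243899
  t = 1.5000: CF_t = 16.000000, DF = 0.929960, PV = 14.879355
  t = 2.0000: CF_t = 16.000000, DF = 0.907721, PV = 14.523528
  t = 2.5000: CF_t = 16.000000, DF = 0.886013, PV = 14.176211
  t = 3.0000: CF_t = 16.000000, DF = 0.864825, PV = 13.837200
  t = 3.5000: CF_t = 16.000000, DF = 0.844143, PV = 13.506295
  t = 4.0000: CF_t = 16.000000, DF = 0.823957, PV = 13.183304
  t = 4.5000: CF_t = 16.000000, DF = 0.804252, PV = 12.868038
  t = 5.0000: CF_t = 16.000000, DF = 0.785019, PV = 12.560310
  t = 5.5000: CF_t = 16.000000, DF = 0.766246, PV = 12.259941
  t = 6.0000: CF_t = 16.000000, DF = 0.747922, PV = 11.966756
  t = 6.5000: CF_t = 16.000000, DF = 0.730036, PV = 11.680582
  t = 7.0000: CF_t = 16.000000, DF = 0.712578, PV = 11.401251
  t = 7.5000: CF_t = 16.000000, DF = 0.695538, PV = 11.128600
  t = 8.0000: CF_t = 16.000000, DF = 0.678904, PV = 10.862470
  t = 8.5000: CF_t = 16.000000, DF = 0.662669, PV = 10.602703
  t = 9.0000: CF_t = 16.000000, DF = 0.646822, PV = 10.349149
  t = 9.5000: CF_t = 16.000000, DF = 0.631354, PV = 10.101659
  t = 10.0000: CF_t = 1016.000000, DF = 0.616255, PV = 626.115497
Price P = sum_t PV_t = 866.864122
First compute Macaulay numerator sum_t t * PV_t:
  t * PV_t at t = 0.5000: 7.808687
  t * PV_t at t = 1.0000: 15.243899
  t * PV_t at t = 1.5000: 22.319032
  t * PV_t at t = 2.0000: 29.047056
  t * PV_t at t = 2.5000: 35.440528
  t * PV_t at t = 3.0000: 41.511599
  t * PV_t at t = 3.5000: 47.272034
  t * PV_t at t = 4.0000: 52.733218
  t * PV_t at t = 4.5000: 57.906169
  t * PV_t at t = 5.0000: 62.801550
  t * PV_t at t = 5.5000: 67.429677
  t * PV_t at t = 6.0000: 71.800535
  t * PV_t at t = 6.5000: 75.923780
  t * PV_t at t = 7.0000: 79.808757
  t * PV_t at t = 7.5000: 83.464502
  t * PV_t at t = 8.0000: 86.899758
  t * PV_t at t = 8.5000: 90.122980
  t * PV_t at t = 9.0000: 93.142344
  t * PV_t at t = 9.5000: 95.965758
  t * PV_t at t = 10.0000: 6261.154971
Macaulay duration D = 7377.796831 / 866.864122 = 8.510903
Modified duration = D / (1 + y/m) = 8.510903 / (1 + 0.024500) = 8.307373


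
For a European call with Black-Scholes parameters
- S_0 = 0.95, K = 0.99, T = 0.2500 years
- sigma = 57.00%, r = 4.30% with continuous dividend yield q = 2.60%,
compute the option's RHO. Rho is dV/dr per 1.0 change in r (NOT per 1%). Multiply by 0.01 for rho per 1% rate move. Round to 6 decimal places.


d1 = 0.0127001455; d2 = -0.2722998545
phi(d1) = 0.3989101083; exp(-qT) = 0.9935210793; exp(-rT) = 0.9893075748
N(d2) = 0.3926957340
Rho = K*T*exp(-rT)*N(d2) = 0.9900 * 0.2500 * 0.9893075748 * 0.3926957340 = 0.096153

Answer: Rho = 0.096153


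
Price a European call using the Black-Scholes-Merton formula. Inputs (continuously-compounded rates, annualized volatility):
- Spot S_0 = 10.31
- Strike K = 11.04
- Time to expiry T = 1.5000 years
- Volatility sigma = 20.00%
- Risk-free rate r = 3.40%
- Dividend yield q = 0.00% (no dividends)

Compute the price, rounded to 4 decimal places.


Answer: Price = 0.9258

Derivation:
d1 = (ln(S/K) + (r - q + 0.5*sigma^2) * T) / (sigma * sqrt(T)) = 0.05139543
d2 = d1 - sigma * sqrt(T) = -0.19355355
exp(-rT) = 0.95027867; exp(-qT) = 1.00000000
C = S_0 * exp(-qT) * N(d1) - K * exp(-rT) * N(d2)
N(d1) = 0.52049479; N(d2) = 0.42326274
C = 10.3100 * 1.00000000 * 0.52049479 - 11.0400 * 0.95027867 * 0.42326274 = 0.9258


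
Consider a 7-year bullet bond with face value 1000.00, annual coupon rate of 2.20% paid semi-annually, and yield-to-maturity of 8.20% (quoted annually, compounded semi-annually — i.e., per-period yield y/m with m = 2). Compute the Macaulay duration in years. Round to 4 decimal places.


Answer: Macaulay duration = 6.3978 years

Derivation:
Coupon per period c = face * coupon_rate / m = 11.000000
Periods per year m = 2; per-period yield y/m = 0.041000
Number of cashflows N = 14
Cashflows (t years, CF_t, discount factor 1/(1+y/m)^(m*t), PV):
  t = 0.5000: CF_t = 11.000000, DF = 0.960615, PV = 10.566763
  t = 1.0000: CF_t = 11.000000, DF = 0.922781, PV = 10.150589
  t = 1.5000: CF_t = 11.000000, DF = 0.886437, PV = 9.750806
  t = 2.0000: CF_t = 11.000000, DF = 0.851524, PV = 9.366768
  t = 2.5000: CF_t = 11.000000, DF = 0.817987, PV = 8.997856
  t = 3.0000: CF_t = 11.000000, DF = 0.785770, PV = 8.643474
  t = 3.5000: CF_t = 11.000000, DF = 0.754823, PV = 8.303049
  t = 4.0000: CF_t = 11.000000, DF = 0.725094, PV = 7.976031
  t = 4.5000: CF_t = 11.000000, DF = 0.696536, PV = 7.661894
  t = 5.0000: CF_t = 11.000000, DF = 0.669103, PV = 7.360128
  t = 5.5000: CF_t = 11.000000, DF = 0.642750, PV = 7.070248
  t = 6.0000: CF_t = 11.000000, DF = 0.617435, PV = 6.791785
  t = 6.5000: CF_t = 11.000000, DF = 0.593117, PV = 6.524289
  t = 7.0000: CF_t = 1011.000000, DF = 0.569757, PV = 576.024483
Price P = sum_t PV_t = 685.188161
Macaulay numerator sum_t t * PV_t:
  t * PV_t at t = 0.5000: 5.283381
  t * PV_t at t = 1.0000: 10.150589
  t * PV_t at t = 1.5000: 14.626208
  t * PV_t at t = 2.0000: 18.733536
  t * PV_t at t = 2.5000: 22.494640
  t * PV_t at t = 3.0000: 25.930421
  t * PV_t at t = 3.5000: 29.060670
  t * PV_t at t = 4.0000: 31.904125
  t * PV_t at t = 4.5000: 34.478521
  t * PV_t at t = 5.0000: 36.800642
  t * PV_t at t = 5.5000: 38.886365
  t * PV_t at t = 6.0000: 40.750710
  t * PV_t at t = 6.5000: 42.407880
  t * PV_t at t = 7.0000: 4032.171378
Macaulay duration D = (sum_t t * PV_t) / P = 4383.679066 / 685.188161 = 6.397774
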